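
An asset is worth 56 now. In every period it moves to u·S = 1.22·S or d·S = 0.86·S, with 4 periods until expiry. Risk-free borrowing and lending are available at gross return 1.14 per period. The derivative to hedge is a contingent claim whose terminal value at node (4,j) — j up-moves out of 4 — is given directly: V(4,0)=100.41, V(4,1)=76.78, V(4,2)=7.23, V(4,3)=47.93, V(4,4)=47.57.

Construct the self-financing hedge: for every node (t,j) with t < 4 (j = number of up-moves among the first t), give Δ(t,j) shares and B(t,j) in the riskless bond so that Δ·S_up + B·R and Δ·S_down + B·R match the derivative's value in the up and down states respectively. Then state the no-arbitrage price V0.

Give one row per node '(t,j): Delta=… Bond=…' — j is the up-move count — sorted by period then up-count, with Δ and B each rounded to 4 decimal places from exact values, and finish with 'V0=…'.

Since d<R<u, set p* = (R−d)/(u−d) = 0.7778; price each node as the discounted p*-expectation of its children.
At expiry t=4: V(4,0)=100.4100, V(4,1)=76.7800, V(4,2)=7.2300, V(4,3)=47.9300, V(4,4)=47.5700
  t=3,j=0: stock 35.6191 → up 43.4553 (V=76.7800), down 30.6325 (V=100.4100). Price 71.9571; hedge Δ=-1.8428, bond B=137.5960.
  t=3,j=1: stock 50.5295 → up 61.6460 (V=7.2300), down 43.4553 (V=76.7800). Price 19.8996; hedge Δ=-3.8234, bond B=213.0941.
  t=3,j=2: stock 71.6813 → up 87.4512 (V=47.9300), down 61.6460 (V=7.2300). Price 34.1101; hedge Δ=1.5772, bond B=-78.9454.
  t=3,j=3: stock 101.6875 → up 124.0587 (V=47.5700), down 87.4512 (V=47.9300). Price 41.7982; hedge Δ=-0.0098, bond B=42.7982.
  t=2,j=0: stock 41.4176 → up 50.5295 (V=19.8996), down 35.6191 (V=71.9571). Price 27.6035; hedge Δ=-3.4914, bond B=172.2076.
  t=2,j=1: stock 58.7552 → up 71.6813 (V=34.1101), down 50.5295 (V=19.8996). Price 27.1511; hedge Δ=0.6718, bond B=-12.3226.
  t=2,j=2: stock 83.3504 → up 101.6875 (V=41.7982), down 71.6813 (V=34.1101). Price 35.1665; hedge Δ=0.2562, bond B=13.8106.
  t=1,j=0: stock 48.1600 → up 58.7552 (V=27.1511), down 41.4176 (V=27.6035). Price 23.9049; hedge Δ=-0.0261, bond B=25.1615.
  t=1,j=1: stock 68.3200 → up 83.3504 (V=35.1665), down 58.7552 (V=27.1511). Price 29.2853; hedge Δ=0.3259, bond B=7.0204.
  t=0,j=0: stock 56.0000 → up 68.3200 (V=29.2853), down 48.1600 (V=23.9049). Price 24.6401; hedge Δ=0.2669, bond B=9.6945.
The time-0 hedge costs 24.6401, which is the no-arbitrage price.

(0,0): Delta=0.2669 Bond=9.6945
(1,0): Delta=-0.0261 Bond=25.1615
(1,1): Delta=0.3259 Bond=7.0204
(2,0): Delta=-3.4914 Bond=172.2076
(2,1): Delta=0.6718 Bond=-12.3226
(2,2): Delta=0.2562 Bond=13.8106
(3,0): Delta=-1.8428 Bond=137.5960
(3,1): Delta=-3.8234 Bond=213.0941
(3,2): Delta=1.5772 Bond=-78.9454
(3,3): Delta=-0.0098 Bond=42.7982
V0=24.6401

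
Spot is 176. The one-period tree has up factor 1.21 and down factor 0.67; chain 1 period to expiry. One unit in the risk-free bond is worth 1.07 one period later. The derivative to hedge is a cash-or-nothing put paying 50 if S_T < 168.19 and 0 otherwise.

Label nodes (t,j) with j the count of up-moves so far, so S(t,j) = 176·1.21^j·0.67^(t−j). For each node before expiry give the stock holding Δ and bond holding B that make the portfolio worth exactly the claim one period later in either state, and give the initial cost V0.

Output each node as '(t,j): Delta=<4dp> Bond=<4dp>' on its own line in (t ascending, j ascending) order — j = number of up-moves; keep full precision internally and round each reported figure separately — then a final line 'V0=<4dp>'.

(0,0): Delta=-0.5261 Bond=104.7075
V0=12.1149

The replicating-portfolio and risk-neutral prices coincide; use p* = (1.07−0.67)/(1.21−0.67) = 0.7407 for the latter.
Payoff layer (t=1): V(1,0)=50.0000, V(1,1)=0.0000
Node (0,0) S=176.0000: V=(p*·0.0000+(1−p*)·50.0000)/1.07=12.1149; Δ=(0.0000−50.0000)/(212.9600−117.9200)=-0.5261; B=V−Δ·S=104.7075
Self-financing check: at every node Δ·S+B equals the discounted successor values.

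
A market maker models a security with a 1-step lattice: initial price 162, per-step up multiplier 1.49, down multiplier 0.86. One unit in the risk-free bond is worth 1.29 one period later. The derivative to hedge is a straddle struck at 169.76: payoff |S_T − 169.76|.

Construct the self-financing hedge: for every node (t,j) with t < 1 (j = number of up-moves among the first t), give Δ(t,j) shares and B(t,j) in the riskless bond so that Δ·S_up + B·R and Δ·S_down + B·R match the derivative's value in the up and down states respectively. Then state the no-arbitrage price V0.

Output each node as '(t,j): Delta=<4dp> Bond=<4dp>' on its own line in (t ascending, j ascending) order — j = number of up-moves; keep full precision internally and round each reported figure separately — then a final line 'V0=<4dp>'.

No-arbitrage ⇒ martingale measure with p* = (R−d)/(u−d) = 0.6825.
Terminal values V(1,·): V(1,0)=30.4400, V(1,1)=71.6200
(0,0): S=162.0000. Δ = (V_up−V_dn)/(S_up−S_dn) = (71.6200−30.4400)/(241.3800−139.3200) = 0.4035. V = [p*·71.6200 + (1−p*)·30.4400]/1.29 = 45.3853. B = V − Δ·S = -19.9798.
Self-financing check: at every node Δ·S+B equals the discounted successor values.

(0,0): Delta=0.4035 Bond=-19.9798
V0=45.3853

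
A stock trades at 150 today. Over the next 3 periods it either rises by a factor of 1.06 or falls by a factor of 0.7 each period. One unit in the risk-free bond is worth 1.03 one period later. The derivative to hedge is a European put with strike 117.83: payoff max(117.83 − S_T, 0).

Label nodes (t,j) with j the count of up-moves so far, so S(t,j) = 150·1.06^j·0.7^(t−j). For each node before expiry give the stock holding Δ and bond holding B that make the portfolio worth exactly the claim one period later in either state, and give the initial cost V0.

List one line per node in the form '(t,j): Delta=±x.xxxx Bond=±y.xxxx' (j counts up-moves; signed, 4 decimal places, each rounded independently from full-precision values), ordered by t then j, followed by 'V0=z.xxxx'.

(0,0): Delta=-0.1097 Bond=17.1828
(1,0): Delta=-0.9965 Bond=110.8174
(1,1): Delta=-0.0564 Bond=9.2329
(2,0): Delta=-1.0000 Bond=114.3981
(2,1): Delta=-0.9963 Bond=114.1187
(2,2): Delta=0.0000 Bond=0.0000
V0=0.7328

Since d<R<u, set p* = (R−d)/(u−d) = 0.9167; price each node as the discounted p*-expectation of its children.
Terminal payoffs: V(3,0)=66.3800, V(3,1)=39.9200, V(3,2)=0.0000, V(3,3)=0.0000
  t=2,j=0: stock 73.5000 → up 77.9100 (V=39.9200), down 51.4500 (V=66.3800). Price 40.8981; hedge Δ=-1.0000, bond B=114.3981.
  t=2,j=1: stock 111.3000 → up 117.9780 (V=0.0000), down 77.9100 (V=39.9200). Price 3.2298; hedge Δ=-0.9963, bond B=114.1187.
  t=2,j=2: stock 168.5400 → up 178.6524 (V=0.0000), down 117.9780 (V=0.0000). Price 0.0000; hedge Δ=0.0000, bond B=0.0000.
  t=1,j=0: stock 105.0000 → up 111.3000 (V=3.2298), down 73.5000 (V=40.8981). Price 6.1833; hedge Δ=-0.9965, bond B=110.8174.
  t=1,j=1: stock 159.0000 → up 168.5400 (V=0.0000), down 111.3000 (V=3.2298). Price 0.2613; hedge Δ=-0.0564, bond B=9.2329.
  t=0,j=0: stock 150.0000 → up 159.0000 (V=0.2613), down 105.0000 (V=6.1833). Price 0.7328; hedge Δ=-0.1097, bond B=17.1828.
Each (Δ,B) replicates both successor values, so the strategy is self-financing and V0 is arbitrage-free.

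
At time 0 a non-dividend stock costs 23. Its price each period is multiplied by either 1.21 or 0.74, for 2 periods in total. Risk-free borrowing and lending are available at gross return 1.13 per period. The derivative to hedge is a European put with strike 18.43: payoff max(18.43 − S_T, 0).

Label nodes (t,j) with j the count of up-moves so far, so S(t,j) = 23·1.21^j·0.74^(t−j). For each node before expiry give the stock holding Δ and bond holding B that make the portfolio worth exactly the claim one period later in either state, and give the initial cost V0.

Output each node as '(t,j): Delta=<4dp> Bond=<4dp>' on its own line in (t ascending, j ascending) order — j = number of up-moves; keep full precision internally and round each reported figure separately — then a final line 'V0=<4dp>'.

Risk-neutral probability p* = (R−d)/(u−d) = (1.13−0.74)/(1.21−0.74) = 0.8298.
Terminal values V(2,·): V(2,0)=5.8352, V(2,1)=0.0000, V(2,2)=0.0000
  t=1,j=0: stock 17.0200 → up 20.5942 (V=0.0000), down 12.5948 (V=5.8352). Price 0.8790; hedge Δ=-0.7295, bond B=13.2943.
  t=1,j=1: stock 27.8300 → up 33.6743 (V=0.0000), down 20.5942 (V=0.0000). Price 0.0000; hedge Δ=0.0000, bond B=0.0000.
  t=0,j=0: stock 23.0000 → up 27.8300 (V=0.0000), down 17.0200 (V=0.8790). Price 0.1324; hedge Δ=-0.0813, bond B=2.0025.
Check: Δ(0,0)·S0 + B(0,0) = 0.1324 = V0.

(0,0): Delta=-0.0813 Bond=2.0025
(1,0): Delta=-0.7295 Bond=13.2943
(1,1): Delta=0.0000 Bond=0.0000
V0=0.1324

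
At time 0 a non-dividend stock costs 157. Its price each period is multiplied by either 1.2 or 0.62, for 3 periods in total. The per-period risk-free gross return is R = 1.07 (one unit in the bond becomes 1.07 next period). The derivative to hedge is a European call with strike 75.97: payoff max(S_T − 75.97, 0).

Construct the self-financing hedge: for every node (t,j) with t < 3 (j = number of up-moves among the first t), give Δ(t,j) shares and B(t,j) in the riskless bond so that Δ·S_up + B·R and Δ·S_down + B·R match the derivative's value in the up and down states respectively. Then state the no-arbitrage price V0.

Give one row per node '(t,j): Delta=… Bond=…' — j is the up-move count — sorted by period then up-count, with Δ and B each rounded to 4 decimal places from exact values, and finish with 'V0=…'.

(0,0): Delta=0.9713 Bond=-56.8140
(1,0): Delta=0.8245 Bond=-46.5064
(1,1): Delta=0.9932 Bond=-64.9176
(2,0): Delta=0.0000 Bond=0.0000
(2,1): Delta=0.9476 Bond=-64.1375
(2,2): Delta=1.0000 Bond=-71.0000
V0=95.6790

Since d<R<u, set p* = (R−d)/(u−d) = 0.7759; price each node as the discounted p*-expectation of its children.
At expiry t=3: V(3,0)=0.0000, V(3,1)=0.0000, V(3,2)=64.1996, V(3,3)=195.3260
Node (2,0) S=60.3508: V=(p*·0.0000+(1−p*)·0.0000)/1.07=0.0000; Δ=(0.0000−0.0000)/(72.4210−37.4175)=0.0000; B=V−Δ·S=0.0000
Node (2,1) S=116.8080: V=(p*·64.1996+(1−p*)·0.0000)/1.07=46.5514; Δ=(64.1996−0.0000)/(140.1696−72.4210)=0.9476; B=V−Δ·S=-64.1375
Node (2,2) S=226.0800: V=(p*·195.3260+(1−p*)·64.1996)/1.07=155.0800; Δ=(195.3260−64.1996)/(271.2960−140.1696)=1.0000; B=V−Δ·S=-71.0000
Node (1,0) S=97.3400: V=(p*·46.5514+(1−p*)·0.0000)/1.07=33.7547; Δ=(46.5514−0.0000)/(116.8080−60.3508)=0.8245; B=V−Δ·S=-46.5064
Node (1,1) S=188.4000: V=(p*·155.0800+(1−p*)·46.5514)/1.07=122.2006; Δ=(155.0800−46.5514)/(226.0800−116.8080)=0.9932; B=V−Δ·S=-64.9176
Node (0,0) S=157.0000: V=(p*·122.2006+(1−p*)·33.7547)/1.07=95.6790; Δ=(122.2006−33.7547)/(188.4000−97.3400)=0.9713; B=V−Δ·S=-56.8140
Check: Δ(0,0)·S0 + B(0,0) = 95.6790 = V0.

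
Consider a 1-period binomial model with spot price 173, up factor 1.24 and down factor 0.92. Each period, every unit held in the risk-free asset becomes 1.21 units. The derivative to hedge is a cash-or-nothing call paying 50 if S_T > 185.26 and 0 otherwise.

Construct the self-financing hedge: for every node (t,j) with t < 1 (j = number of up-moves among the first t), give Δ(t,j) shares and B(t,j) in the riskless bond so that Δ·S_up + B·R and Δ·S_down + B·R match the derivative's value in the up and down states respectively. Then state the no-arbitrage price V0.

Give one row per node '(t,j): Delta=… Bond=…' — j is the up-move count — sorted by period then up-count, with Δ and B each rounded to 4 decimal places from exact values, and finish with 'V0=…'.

(0,0): Delta=0.9032 Bond=-118.8017
V0=37.4483

The replicating-portfolio and risk-neutral prices coincide; use p* = (1.21−0.92)/(1.24−0.92) = 0.9062 for the latter.
Terminal payoffs: V(1,0)=0.0000, V(1,1)=50.0000
(0,0): S=173.0000. Δ = (V_up−V_dn)/(S_up−S_dn) = (50.0000−0.0000)/(214.5200−159.1600) = 0.9032. V = [p*·50.0000 + (1−p*)·0.0000]/1.21 = 37.4483. B = V − Δ·S = -118.8017.
Check: Δ(0,0)·S0 + B(0,0) = 37.4483 = V0.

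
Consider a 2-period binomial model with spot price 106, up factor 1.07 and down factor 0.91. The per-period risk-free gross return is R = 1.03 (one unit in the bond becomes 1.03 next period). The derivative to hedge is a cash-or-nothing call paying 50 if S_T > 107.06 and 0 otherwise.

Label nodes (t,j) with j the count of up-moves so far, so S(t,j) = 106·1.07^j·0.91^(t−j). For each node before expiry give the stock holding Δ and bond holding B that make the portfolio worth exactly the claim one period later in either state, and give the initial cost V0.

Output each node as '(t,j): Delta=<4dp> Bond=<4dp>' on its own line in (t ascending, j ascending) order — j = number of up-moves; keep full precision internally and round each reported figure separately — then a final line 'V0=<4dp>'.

(0,0): Delta=2.1467 Bond=-201.0380
(1,0): Delta=0.0000 Bond=0.0000
(1,1): Delta=2.7552 Bond=-276.0922
V0=26.5105

Since d<R<u, set p* = (R−d)/(u−d) = 0.7500; price each node as the discounted p*-expectation of its children.
Terminal values V(2,·): V(2,0)=0.0000, V(2,1)=0.0000, V(2,2)=50.0000
  t=1,j=0: stock 96.4600 → up 103.2122 (V=0.0000), down 87.7786 (V=0.0000). Price 0.0000; hedge Δ=0.0000, bond B=0.0000.
  t=1,j=1: stock 113.4200 → up 121.3594 (V=50.0000), down 103.2122 (V=0.0000). Price 36.4078; hedge Δ=2.7552, bond B=-276.0922.
  t=0,j=0: stock 106.0000 → up 113.4200 (V=36.4078), down 96.4600 (V=0.0000). Price 26.5105; hedge Δ=2.1467, bond B=-201.0380.
Check: Δ(0,0)·S0 + B(0,0) = 26.5105 = V0.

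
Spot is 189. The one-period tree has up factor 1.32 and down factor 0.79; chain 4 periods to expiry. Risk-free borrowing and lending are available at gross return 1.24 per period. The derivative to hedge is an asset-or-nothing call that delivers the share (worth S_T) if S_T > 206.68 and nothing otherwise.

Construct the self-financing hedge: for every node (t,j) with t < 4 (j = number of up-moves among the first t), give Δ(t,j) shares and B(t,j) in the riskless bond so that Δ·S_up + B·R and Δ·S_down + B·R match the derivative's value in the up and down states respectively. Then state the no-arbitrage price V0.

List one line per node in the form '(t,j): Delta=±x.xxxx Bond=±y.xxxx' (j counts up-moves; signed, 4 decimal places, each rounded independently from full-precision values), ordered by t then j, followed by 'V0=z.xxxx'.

The replicating-portfolio and risk-neutral prices coincide; use p* = (1.24−0.79)/(1.32−0.79) = 0.8491 for the latter.
Terminal values V(4,·): V(4,0)=0.0000, V(4,1)=0.0000, V(4,2)=0.0000, V(4,3)=343.4082, V(4,4)=573.7960
  t=3,j=0: stock 93.1844 → up 123.0034 (V=0.0000), down 73.6157 (V=0.0000). Price 0.0000; hedge Δ=0.0000, bond B=0.0000.
  t=3,j=1: stock 155.7005 → up 205.5246 (V=0.0000), down 123.0034 (V=0.0000). Price 0.0000; hedge Δ=0.0000, bond B=0.0000.
  t=3,j=2: stock 260.1577 → up 343.4082 (V=343.4082), down 205.5246 (V=0.0000). Price 235.1395; hedge Δ=2.4906, bond B=-412.8005.
  t=3,j=3: stock 434.6940 → up 573.7960 (V=573.7960), down 343.4082 (V=343.4082). Price 434.6940; hedge Δ=1.0000, bond B=0.0000.
  t=2,j=0: stock 117.9549 → up 155.7005 (V=0.0000), down 93.1844 (V=0.0000). Price 0.0000; hedge Δ=0.0000, bond B=0.0000.
  t=2,j=1: stock 197.0892 → up 260.1577 (V=235.1395), down 155.7005 (V=0.0000). Price 161.0055; hedge Δ=2.2511, bond B=-282.6540.
  t=2,j=2: stock 329.3136 → up 434.6940 (V=434.6940), down 260.1577 (V=235.1395). Price 326.2682; hedge Δ=1.1433, bond B=-50.2496.
  t=1,j=0: stock 149.3100 → up 197.0892 (V=161.0055), down 117.9549 (V=0.0000). Price 110.2442; hedge Δ=2.0346, bond B=-193.5397.
  t=1,j=1: stock 249.4800 → up 329.3136 (V=326.2682), down 197.0892 (V=161.0055). Price 243.0023; hedge Δ=1.2499, bond B=-68.8141.
  t=0,j=0: stock 189.0000 → up 249.4800 (V=243.0023), down 149.3100 (V=110.2442). Price 179.8091; hedge Δ=1.3253, bond B=-70.6779.
Root portfolio cost Δ·189+B reproduces V0=179.8091.

(0,0): Delta=1.3253 Bond=-70.6779
(1,0): Delta=2.0346 Bond=-193.5397
(1,1): Delta=1.2499 Bond=-68.8141
(2,0): Delta=0.0000 Bond=0.0000
(2,1): Delta=2.2511 Bond=-282.6540
(2,2): Delta=1.1433 Bond=-50.2496
(3,0): Delta=0.0000 Bond=0.0000
(3,1): Delta=0.0000 Bond=0.0000
(3,2): Delta=2.4906 Bond=-412.8005
(3,3): Delta=1.0000 Bond=0.0000
V0=179.8091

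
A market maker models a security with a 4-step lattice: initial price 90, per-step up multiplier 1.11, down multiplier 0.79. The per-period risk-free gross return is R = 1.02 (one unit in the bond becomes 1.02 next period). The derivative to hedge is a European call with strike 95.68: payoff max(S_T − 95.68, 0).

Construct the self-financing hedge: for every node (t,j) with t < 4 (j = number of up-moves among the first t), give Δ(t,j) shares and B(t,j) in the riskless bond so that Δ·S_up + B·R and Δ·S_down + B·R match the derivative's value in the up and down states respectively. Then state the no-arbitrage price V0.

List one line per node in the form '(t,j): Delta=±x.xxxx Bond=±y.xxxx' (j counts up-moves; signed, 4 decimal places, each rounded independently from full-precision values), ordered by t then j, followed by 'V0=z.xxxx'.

(0,0): Delta=0.5008 Bond=-34.3706
(1,0): Delta=0.0340 Bond=-1.8731
(1,1): Delta=0.6307 Bond=-48.0434
(2,0): Delta=0.0000 Bond=0.0000
(2,1): Delta=0.0435 Bond=-2.6581
(2,2): Delta=0.7943 Bond=-67.1397
(3,0): Delta=0.0000 Bond=0.0000
(3,1): Delta=0.0000 Bond=0.0000
(3,2): Delta=0.0556 Bond=-3.7723
(3,3): Delta=1.0000 Bond=-93.8039
V0=10.6969

Since d<R<u, set p* = (R−d)/(u−d) = 0.7187; price each node as the discounted p*-expectation of its children.
Payoff layer (t=4): V(4,0)=0.0000, V(4,1)=0.0000, V(4,2)=0.0000, V(4,3)=1.5586, V(4,4)=40.9463
  t=3,j=0: stock 44.3735 → up 49.2546 (V=0.0000), down 35.0551 (V=0.0000). Price 0.0000; hedge Δ=0.0000, bond B=0.0000.
  t=3,j=1: stock 62.3476 → up 69.2058 (V=0.0000), down 49.2546 (V=0.0000). Price 0.0000; hedge Δ=0.0000, bond B=0.0000.
  t=3,j=2: stock 87.6023 → up 97.2386 (V=1.5586), down 69.2058 (V=0.0000). Price 1.0983; hedge Δ=0.0556, bond B=-3.7723.
  t=3,j=3: stock 123.0868 → up 136.6263 (V=40.9463), down 97.2386 (V=1.5586). Price 29.2829; hedge Δ=1.0000, bond B=-93.8039.
  t=2,j=0: stock 56.1690 → up 62.3476 (V=0.0000), down 44.3735 (V=0.0000). Price 0.0000; hedge Δ=0.0000, bond B=0.0000.
  t=2,j=1: stock 78.9210 → up 87.6023 (V=1.0983), down 62.3476 (V=0.0000). Price 0.7739; hedge Δ=0.0435, bond B=-2.6581.
  t=2,j=2: stock 110.8890 → up 123.0868 (V=29.2829), down 87.6023 (V=1.0983). Price 20.9372; hedge Δ=0.7943, bond B=-67.1397.
  t=1,j=0: stock 71.1000 → up 78.9210 (V=0.7739), down 56.1690 (V=0.0000). Price 0.5453; hedge Δ=0.0340, bond B=-1.8731.
  t=1,j=1: stock 99.9000 → up 110.8890 (V=20.9372), down 78.9210 (V=0.7739). Price 14.9669; hedge Δ=0.6307, bond B=-48.0434.
  t=0,j=0: stock 90.0000 → up 99.9000 (V=14.9669), down 71.1000 (V=0.5453). Price 10.6969; hedge Δ=0.5008, bond B=-34.3706.
Each (Δ,B) replicates both successor values, so the strategy is self-financing and V0 is arbitrage-free.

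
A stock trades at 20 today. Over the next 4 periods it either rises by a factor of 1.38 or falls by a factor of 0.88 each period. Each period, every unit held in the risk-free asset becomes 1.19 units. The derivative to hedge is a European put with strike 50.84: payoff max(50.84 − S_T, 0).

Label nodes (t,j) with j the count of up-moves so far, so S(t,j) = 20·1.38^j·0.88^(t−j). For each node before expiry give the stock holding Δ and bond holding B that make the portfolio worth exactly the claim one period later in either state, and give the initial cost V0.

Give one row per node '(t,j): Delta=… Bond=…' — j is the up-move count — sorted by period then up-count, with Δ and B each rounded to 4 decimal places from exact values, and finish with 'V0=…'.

Under the risk-neutral measure, an up-move has probability p* = (R−d)/(u−d) = 0.6200 and values discount at R = 1.19.
Terminal values V(4,·): V(4,0)=38.8461, V(4,1)=32.0314, V(4,2)=21.3447, V(4,3)=4.5859, V(4,4)=0.0000
  t=3,j=0: stock 13.6294 → up 18.8086 (V=32.0314), down 11.9939 (V=38.8461). Price 29.0932; hedge Δ=-1.0000, bond B=42.7227.
  t=3,j=1: stock 21.3734 → up 29.4953 (V=21.3447), down 18.8086 (V=32.0314). Price 21.3492; hedge Δ=-1.0000, bond B=42.7227.
  t=3,j=2: stock 33.5174 → up 46.2541 (V=4.5859), down 29.4953 (V=21.3447). Price 9.2052; hedge Δ=-1.0000, bond B=42.7227.
  t=3,j=3: stock 52.5614 → up 72.5348 (V=0.0000), down 46.2541 (V=4.5859). Price 1.4644; hedge Δ=-0.1745, bond B=10.6363.
  t=2,j=0: stock 15.4880 → up 21.3734 (V=21.3492), down 13.6294 (V=29.0932). Price 20.4134; hedge Δ=-1.0000, bond B=35.9014.
  t=2,j=1: stock 24.2880 → up 33.5174 (V=9.2052), down 21.3734 (V=21.3492). Price 11.6134; hedge Δ=-1.0000, bond B=35.9014.
  t=2,j=2: stock 38.0880 → up 52.5614 (V=1.4644), down 33.5174 (V=9.2052). Price 3.7025; hedge Δ=-0.4065, bond B=19.1841.
  t=1,j=0: stock 17.6000 → up 24.2880 (V=11.6134), down 15.4880 (V=20.4134). Price 12.5693; hedge Δ=-1.0000, bond B=30.1693.
  t=1,j=1: stock 27.6000 → up 38.0880 (V=3.7025), down 24.2880 (V=11.6134). Price 5.6375; hedge Δ=-0.5733, bond B=21.4594.
  t=0,j=0: stock 20.0000 → up 27.6000 (V=5.6375), down 17.6000 (V=12.5693). Price 6.9509; hedge Δ=-0.6932, bond B=20.8144.
Each (Δ,B) replicates both successor values, so the strategy is self-financing and V0 is arbitrage-free.

(0,0): Delta=-0.6932 Bond=20.8144
(1,0): Delta=-1.0000 Bond=30.1693
(1,1): Delta=-0.5733 Bond=21.4594
(2,0): Delta=-1.0000 Bond=35.9014
(2,1): Delta=-1.0000 Bond=35.9014
(2,2): Delta=-0.4065 Bond=19.1841
(3,0): Delta=-1.0000 Bond=42.7227
(3,1): Delta=-1.0000 Bond=42.7227
(3,2): Delta=-1.0000 Bond=42.7227
(3,3): Delta=-0.1745 Bond=10.6363
V0=6.9509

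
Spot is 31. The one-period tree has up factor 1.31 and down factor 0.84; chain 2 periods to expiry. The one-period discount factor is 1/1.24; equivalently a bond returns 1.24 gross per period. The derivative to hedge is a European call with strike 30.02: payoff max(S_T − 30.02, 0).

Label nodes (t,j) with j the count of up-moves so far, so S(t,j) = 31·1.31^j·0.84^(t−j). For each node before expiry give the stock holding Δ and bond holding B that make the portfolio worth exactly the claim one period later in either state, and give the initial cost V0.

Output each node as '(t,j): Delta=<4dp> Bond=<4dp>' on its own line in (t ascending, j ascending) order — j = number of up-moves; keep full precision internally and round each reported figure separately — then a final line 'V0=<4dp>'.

Risk-neutral probability p* = (R−d)/(u−d) = (1.24−0.84)/(1.31−0.84) = 0.8511.
Terminal values V(2,·): V(2,0)=0.0000, V(2,1)=4.0924, V(2,2)=23.1791
Node (1,0) S=26.0400: V=(p*·4.0924+(1−p*)·0.0000)/1.24=2.8088; Δ=(4.0924−0.0000)/(34.1124−21.8736)=0.3344; B=V−Δ·S=-5.8984
Node (1,1) S=40.6100: V=(p*·23.1791+(1−p*)·4.0924)/1.24=16.4003; Δ=(23.1791−4.0924)/(53.1991−34.1124)=1.0000; B=V−Δ·S=-24.2097
Node (0,0) S=31.0000: V=(p*·16.4003+(1−p*)·2.8088)/1.24=11.5936; Δ=(16.4003−2.8088)/(40.6100−26.0400)=0.9328; B=V−Δ·S=-17.3246
Check: Δ(0,0)·S0 + B(0,0) = 11.5936 = V0.

(0,0): Delta=0.9328 Bond=-17.3246
(1,0): Delta=0.3344 Bond=-5.8984
(1,1): Delta=1.0000 Bond=-24.2097
V0=11.5936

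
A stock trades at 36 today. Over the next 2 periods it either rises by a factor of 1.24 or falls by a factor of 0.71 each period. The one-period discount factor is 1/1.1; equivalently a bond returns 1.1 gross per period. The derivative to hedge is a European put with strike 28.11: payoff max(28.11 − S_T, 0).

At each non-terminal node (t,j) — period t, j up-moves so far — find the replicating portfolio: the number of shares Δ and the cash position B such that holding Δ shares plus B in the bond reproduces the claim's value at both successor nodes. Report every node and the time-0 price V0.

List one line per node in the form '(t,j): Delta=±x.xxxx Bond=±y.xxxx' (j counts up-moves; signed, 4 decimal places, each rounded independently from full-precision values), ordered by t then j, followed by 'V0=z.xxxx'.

(0,0): Delta=-0.1254 Bond=5.0883
(1,0): Delta=-0.7354 Bond=21.1893
(1,1): Delta=0.0000 Bond=0.0000
V0=0.5745

Since d<R<u, set p* = (R−d)/(u−d) = 0.7358; price each node as the discounted p*-expectation of its children.
At expiry t=2: V(2,0)=9.9624, V(2,1)=0.0000, V(2,2)=0.0000
Node (1,0) S=25.5600: V=(p*·0.0000+(1−p*)·9.9624)/1.1=2.3923; Δ=(0.0000−9.9624)/(31.6944−18.1476)=-0.7354; B=V−Δ·S=21.1893
Node (1,1) S=44.6400: V=(p*·0.0000+(1−p*)·0.0000)/1.1=0.0000; Δ=(0.0000−0.0000)/(55.3536−31.6944)=0.0000; B=V−Δ·S=0.0000
Node (0,0) S=36.0000: V=(p*·0.0000+(1−p*)·2.3923)/1.1=0.5745; Δ=(0.0000−2.3923)/(44.6400−25.5600)=-0.1254; B=V−Δ·S=5.0883
Each (Δ,B) replicates both successor values, so the strategy is self-financing and V0 is arbitrage-free.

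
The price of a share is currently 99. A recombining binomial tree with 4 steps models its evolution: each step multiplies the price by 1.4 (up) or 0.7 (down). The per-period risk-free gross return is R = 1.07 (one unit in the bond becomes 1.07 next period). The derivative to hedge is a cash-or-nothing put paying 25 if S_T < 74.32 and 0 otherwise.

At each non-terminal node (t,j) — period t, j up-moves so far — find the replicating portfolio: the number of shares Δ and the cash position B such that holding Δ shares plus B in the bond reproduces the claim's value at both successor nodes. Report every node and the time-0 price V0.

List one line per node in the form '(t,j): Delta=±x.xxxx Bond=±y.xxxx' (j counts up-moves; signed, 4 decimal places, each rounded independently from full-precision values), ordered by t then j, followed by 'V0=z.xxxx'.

Since d<R<u, set p* = (R−d)/(u−d) = 0.5286; price each node as the discounted p*-expectation of its children.
Terminal values V(4,·): V(4,0)=25.0000, V(4,1)=25.0000, V(4,2)=0.0000, V(4,3)=0.0000, V(4,4)=0.0000
Node (3,0) S=33.9570: V=(p*·25.0000+(1−p*)·25.0000)/1.07=23.3645; Δ=(25.0000−25.0000)/(47.5398−23.7699)=0.0000; B=V−Δ·S=23.3645
Node (3,1) S=67.9140: V=(p*·0.0000+(1−p*)·25.0000)/1.07=11.0147; Δ=(0.0000−25.0000)/(95.0796−47.5398)=-0.5259; B=V−Δ·S=46.7290
Node (3,2) S=135.8280: V=(p*·0.0000+(1−p*)·0.0000)/1.07=0.0000; Δ=(0.0000−0.0000)/(190.1592−95.0796)=0.0000; B=V−Δ·S=0.0000
Node (3,3) S=271.6560: V=(p*·0.0000+(1−p*)·0.0000)/1.07=0.0000; Δ=(0.0000−0.0000)/(380.3184−190.1592)=0.0000; B=V−Δ·S=0.0000
Node (2,0) S=48.5100: V=(p*·11.0147+(1−p*)·23.3645)/1.07=15.7353; Δ=(11.0147−23.3645)/(67.9140−33.9570)=-0.3637; B=V−Δ·S=33.3778
Node (2,1) S=97.0200: V=(p*·0.0000+(1−p*)·11.0147)/1.07=4.8529; Δ=(0.0000−11.0147)/(135.8280−67.9140)=-0.1622; B=V−Δ·S=20.5882
Node (2,2) S=194.0400: V=(p*·0.0000+(1−p*)·0.0000)/1.07=0.0000; Δ=(0.0000−0.0000)/(271.6560−135.8280)=0.0000; B=V−Δ·S=0.0000
Node (1,0) S=69.3000: V=(p*·4.8529+(1−p*)·15.7353)/1.07=9.3301; Δ=(4.8529−15.7353)/(97.0200−48.5100)=-0.2243; B=V−Δ·S=24.8763
Node (1,1) S=138.6000: V=(p*·0.0000+(1−p*)·4.8529)/1.07=2.1381; Δ=(0.0000−4.8529)/(194.0400−97.0200)=-0.0500; B=V−Δ·S=9.0709
Node (0,0) S=99.0000: V=(p*·2.1381+(1−p*)·9.3301)/1.07=5.1669; Δ=(2.1381−9.3301)/(138.6000−69.3000)=-0.1038; B=V−Δ·S=15.4411
The time-0 hedge costs 5.1669, which is the no-arbitrage price.

(0,0): Delta=-0.1038 Bond=15.4411
(1,0): Delta=-0.2243 Bond=24.8763
(1,1): Delta=-0.0500 Bond=9.0709
(2,0): Delta=-0.3637 Bond=33.3778
(2,1): Delta=-0.1622 Bond=20.5882
(2,2): Delta=0.0000 Bond=0.0000
(3,0): Delta=0.0000 Bond=23.3645
(3,1): Delta=-0.5259 Bond=46.7290
(3,2): Delta=0.0000 Bond=0.0000
(3,3): Delta=0.0000 Bond=0.0000
V0=5.1669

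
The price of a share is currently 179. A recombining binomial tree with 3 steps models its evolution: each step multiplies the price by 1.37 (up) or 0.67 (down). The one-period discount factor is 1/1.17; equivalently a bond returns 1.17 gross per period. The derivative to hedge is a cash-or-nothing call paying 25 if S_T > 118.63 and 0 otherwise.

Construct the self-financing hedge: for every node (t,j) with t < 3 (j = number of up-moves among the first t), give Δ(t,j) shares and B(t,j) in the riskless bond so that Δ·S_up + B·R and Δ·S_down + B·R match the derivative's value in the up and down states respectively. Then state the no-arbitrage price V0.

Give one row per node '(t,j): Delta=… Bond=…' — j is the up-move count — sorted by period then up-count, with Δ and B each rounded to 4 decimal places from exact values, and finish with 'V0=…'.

Risk-neutral probability p* = (R−d)/(u−d) = (1.17−0.67)/(1.37−0.67) = 0.7143.
Terminal payoffs: V(3,0)=0.0000, V(3,1)=0.0000, V(3,2)=25.0000, V(3,3)=25.0000
Node (2,0) S=80.3531: V=(p*·0.0000+(1−p*)·0.0000)/1.17=0.0000; Δ=(0.0000−0.0000)/(110.0837−53.8366)=0.0000; B=V−Δ·S=0.0000
Node (2,1) S=164.3041: V=(p*·25.0000+(1−p*)·0.0000)/1.17=15.2625; Δ=(25.0000−0.0000)/(225.0966−110.0837)=0.2174; B=V−Δ·S=-20.4518
Node (2,2) S=335.9651: V=(p*·25.0000+(1−p*)·25.0000)/1.17=21.3675; Δ=(25.0000−25.0000)/(460.2722−225.0966)=0.0000; B=V−Δ·S=21.3675
Node (1,0) S=119.9300: V=(p*·15.2625+(1−p*)·0.0000)/1.17=9.3178; Δ=(15.2625−0.0000)/(164.3041−80.3531)=0.1818; B=V−Δ·S=-12.4858
Node (1,1) S=245.2300: V=(p*·21.3675+(1−p*)·15.2625)/1.17=16.7720; Δ=(21.3675−15.2625)/(335.9651−164.3041)=0.0356; B=V−Δ·S=8.0506
Node (0,0) S=179.0000: V=(p*·16.7720+(1−p*)·9.3178)/1.17=12.5147; Δ=(16.7720−9.3178)/(245.2300−119.9300)=0.0595; B=V−Δ·S=1.8658
The time-0 hedge costs 12.5147, which is the no-arbitrage price.

(0,0): Delta=0.0595 Bond=1.8658
(1,0): Delta=0.1818 Bond=-12.4858
(1,1): Delta=0.0356 Bond=8.0506
(2,0): Delta=0.0000 Bond=0.0000
(2,1): Delta=0.2174 Bond=-20.4518
(2,2): Delta=0.0000 Bond=21.3675
V0=12.5147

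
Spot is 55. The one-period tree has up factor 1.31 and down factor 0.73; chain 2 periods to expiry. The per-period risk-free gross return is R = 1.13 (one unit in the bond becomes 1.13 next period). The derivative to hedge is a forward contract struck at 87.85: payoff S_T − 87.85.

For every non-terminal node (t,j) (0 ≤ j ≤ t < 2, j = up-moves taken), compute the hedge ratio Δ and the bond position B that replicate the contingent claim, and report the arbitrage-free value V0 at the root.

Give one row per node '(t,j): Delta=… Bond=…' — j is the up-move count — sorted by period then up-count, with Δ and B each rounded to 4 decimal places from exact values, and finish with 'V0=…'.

(0,0): Delta=1.0000 Bond=-68.7994
(1,0): Delta=1.0000 Bond=-77.7434
(1,1): Delta=1.0000 Bond=-77.7434
V0=-13.7994

Since d<R<u, set p* = (R−d)/(u−d) = 0.6897; price each node as the discounted p*-expectation of its children.
Terminal values V(2,·): V(2,0)=-58.5405, V(2,1)=-35.2535, V(2,2)=6.5355
Node (1,0) S=40.1500: V=(p*·-35.2535+(1−p*)·-58.5405)/1.13=-37.5934; Δ=(-35.2535−-58.5405)/(52.5965−29.3095)=1.0000; B=V−Δ·S=-77.7434
Node (1,1) S=72.0500: V=(p*·6.5355+(1−p*)·-35.2535)/1.13=-5.6934; Δ=(6.5355−-35.2535)/(94.3855−52.5965)=1.0000; B=V−Δ·S=-77.7434
Node (0,0) S=55.0000: V=(p*·-5.6934+(1−p*)·-37.5934)/1.13=-13.7994; Δ=(-5.6934−-37.5934)/(72.0500−40.1500)=1.0000; B=V−Δ·S=-68.7994
Self-financing check: at every node Δ·S+B equals the discounted successor values.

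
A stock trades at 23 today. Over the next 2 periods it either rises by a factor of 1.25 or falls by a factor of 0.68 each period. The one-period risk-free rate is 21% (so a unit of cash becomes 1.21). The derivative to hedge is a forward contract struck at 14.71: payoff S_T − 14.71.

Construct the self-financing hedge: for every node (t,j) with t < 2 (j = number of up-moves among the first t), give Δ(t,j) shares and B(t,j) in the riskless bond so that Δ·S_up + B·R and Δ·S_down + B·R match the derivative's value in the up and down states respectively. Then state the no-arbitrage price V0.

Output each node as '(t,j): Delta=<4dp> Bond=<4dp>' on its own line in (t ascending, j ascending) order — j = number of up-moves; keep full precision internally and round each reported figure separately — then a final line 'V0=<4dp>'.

(0,0): Delta=1.0000 Bond=-10.0471
(1,0): Delta=1.0000 Bond=-12.1570
(1,1): Delta=1.0000 Bond=-12.1570
V0=12.9529

No-arbitrage ⇒ martingale measure with p* = (R−d)/(u−d) = 0.9298.
At expiry t=2: V(2,0)=-4.0748, V(2,1)=4.8400, V(2,2)=21.2275
(1,0): S=15.6400. Δ = (V_up−V_dn)/(S_up−S_dn) = (4.8400−-4.0748)/(19.5500−10.6352) = 1.0000. V = [p*·4.8400 + (1−p*)·-4.0748]/1.21 = 3.4830. B = V − Δ·S = -12.1570.
(1,1): S=28.7500. Δ = (V_up−V_dn)/(S_up−S_dn) = (21.2275−4.8400)/(35.9375−19.5500) = 1.0000. V = [p*·21.2275 + (1−p*)·4.8400]/1.21 = 16.5930. B = V − Δ·S = -12.1570.
(0,0): S=23.0000. Δ = (V_up−V_dn)/(S_up−S_dn) = (16.5930−3.4830)/(28.7500−15.6400) = 1.0000. V = [p*·16.5930 + (1−p*)·3.4830]/1.21 = 12.9529. B = V − Δ·S = -10.0471.
The time-0 hedge costs 12.9529, which is the no-arbitrage price.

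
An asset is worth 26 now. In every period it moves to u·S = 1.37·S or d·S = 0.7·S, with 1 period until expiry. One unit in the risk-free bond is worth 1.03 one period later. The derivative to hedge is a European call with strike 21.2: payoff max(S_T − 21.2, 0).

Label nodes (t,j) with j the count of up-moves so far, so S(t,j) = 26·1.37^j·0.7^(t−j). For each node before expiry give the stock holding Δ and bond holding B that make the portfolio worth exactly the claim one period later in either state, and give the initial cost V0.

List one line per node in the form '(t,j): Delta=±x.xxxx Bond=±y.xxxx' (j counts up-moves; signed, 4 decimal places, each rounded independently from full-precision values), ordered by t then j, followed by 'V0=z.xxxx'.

Since d<R<u, set p* = (R−d)/(u−d) = 0.4925; price each node as the discounted p*-expectation of its children.
Terminal payoffs: V(1,0)=0.0000, V(1,1)=14.4200
  t=0,j=0: stock 26.0000 → up 35.6200 (V=14.4200), down 18.2000 (V=0.0000). Price 6.8955; hedge Δ=0.8278, bond B=-14.6269.
The time-0 hedge costs 6.8955, which is the no-arbitrage price.

(0,0): Delta=0.8278 Bond=-14.6269
V0=6.8955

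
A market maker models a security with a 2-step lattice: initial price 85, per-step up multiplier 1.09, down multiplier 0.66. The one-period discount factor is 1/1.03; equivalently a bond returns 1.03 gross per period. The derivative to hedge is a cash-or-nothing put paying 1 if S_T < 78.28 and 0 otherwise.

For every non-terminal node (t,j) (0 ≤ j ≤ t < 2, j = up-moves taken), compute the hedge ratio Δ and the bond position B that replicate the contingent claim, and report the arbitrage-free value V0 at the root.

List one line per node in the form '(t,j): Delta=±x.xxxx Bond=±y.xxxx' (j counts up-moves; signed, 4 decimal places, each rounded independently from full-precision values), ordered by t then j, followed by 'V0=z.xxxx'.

(0,0): Delta=-0.0229 Bond=2.1875
(1,0): Delta=0.0000 Bond=0.9709
(1,1): Delta=-0.0251 Bond=2.4611
V0=0.2447

Under the risk-neutral measure, an up-move has probability p* = (R−d)/(u−d) = 0.8605 and values discount at R = 1.03.
Payoff layer (t=2): V(2,0)=1.0000, V(2,1)=1.0000, V(2,2)=0.0000
(1,0): S=56.1000. Δ = (V_up−V_dn)/(S_up−S_dn) = (1.0000−1.0000)/(61.1490−37.0260) = 0.0000. V = [p*·1.0000 + (1−p*)·1.0000]/1.03 = 0.9709. B = V − Δ·S = 0.9709.
(1,1): S=92.6500. Δ = (V_up−V_dn)/(S_up−S_dn) = (0.0000−1.0000)/(100.9885−61.1490) = -0.0251. V = [p*·0.0000 + (1−p*)·1.0000]/1.03 = 0.1355. B = V − Δ·S = 2.4611.
(0,0): S=85.0000. Δ = (V_up−V_dn)/(S_up−S_dn) = (0.1355−0.9709)/(92.6500−56.1000) = -0.0229. V = [p*·0.1355 + (1−p*)·0.9709]/1.03 = 0.2447. B = V − Δ·S = 2.1875.
Self-financing check: at every node Δ·S+B equals the discounted successor values.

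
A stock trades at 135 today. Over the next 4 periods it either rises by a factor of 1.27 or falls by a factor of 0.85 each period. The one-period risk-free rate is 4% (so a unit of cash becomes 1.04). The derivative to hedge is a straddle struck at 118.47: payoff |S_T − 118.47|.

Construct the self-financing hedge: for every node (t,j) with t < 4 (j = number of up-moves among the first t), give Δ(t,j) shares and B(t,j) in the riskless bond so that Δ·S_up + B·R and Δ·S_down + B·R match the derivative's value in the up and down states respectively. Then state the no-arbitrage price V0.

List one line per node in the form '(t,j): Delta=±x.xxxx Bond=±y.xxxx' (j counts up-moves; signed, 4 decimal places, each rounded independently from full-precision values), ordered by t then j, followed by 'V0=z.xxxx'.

Since d<R<u, set p* = (R−d)/(u−d) = 0.4524; price each node as the discounted p*-expectation of its children.
Payoff layer (t=4): V(4,0)=47.9992, V(4,1)=13.1783, V(4,2)=38.8482, V(4,3)=116.5819, V(4,4)=232.7253
(3,0): S=82.9069. Δ = (V_up−V_dn)/(S_up−S_dn) = (13.1783−47.9992)/(105.2917−70.4708) = -1.0000. V = [p*·13.1783 + (1−p*)·47.9992]/1.04 = 31.0066. B = V − Δ·S = 113.9135.
(3,1): S=123.8726. Δ = (V_up−V_dn)/(S_up−S_dn) = (38.8482−13.1783)/(157.3182−105.2917) = 0.4934. V = [p*·38.8482 + (1−p*)·13.1783]/1.04 = 23.8374. B = V − Δ·S = -37.2816.
(3,2): S=185.0803. Δ = (V_up−V_dn)/(S_up−S_dn) = (116.5819−38.8482)/(235.0519−157.3182) = 1.0000. V = [p*·116.5819 + (1−p*)·38.8482]/1.04 = 71.1668. B = V − Δ·S = -113.9135.
(3,3): S=276.5317. Δ = (V_up−V_dn)/(S_up−S_dn) = (232.7253−116.5819)/(351.1953−235.0519) = 1.0000. V = [p*·232.7253 + (1−p*)·116.5819]/1.04 = 162.6182. B = V − Δ·S = -113.9135.
(2,0): S=97.5375. Δ = (V_up−V_dn)/(S_up−S_dn) = (23.8374−31.0066)/(123.8726−82.9069) = -0.1750. V = [p*·23.8374 + (1−p*)·31.0066]/1.04 = 26.6956. B = V − Δ·S = 43.7651.
(2,1): S=145.7325. Δ = (V_up−V_dn)/(S_up−S_dn) = (71.1668−23.8374)/(185.0803−123.8726) = 0.7733. V = [p*·71.1668 + (1−p*)·23.8374]/1.04 = 43.5080. B = V − Δ·S = -69.1811.
(2,2): S=217.7415. Δ = (V_up−V_dn)/(S_up−S_dn) = (162.6182−71.1668)/(276.5317−185.0803) = 1.0000. V = [p*·162.6182 + (1−p*)·71.1668]/1.04 = 108.2093. B = V − Δ·S = -109.5322.
(1,0): S=114.7500. Δ = (V_up−V_dn)/(S_up−S_dn) = (43.5080−26.6956)/(145.7325−97.5375) = 0.3488. V = [p*·43.5080 + (1−p*)·26.6956]/1.04 = 32.9819. B = V − Δ·S = -7.0477.
(1,1): S=171.4500. Δ = (V_up−V_dn)/(S_up−S_dn) = (108.2093−43.5080)/(217.7415−145.7325) = 0.8985. V = [p*·108.2093 + (1−p*)·43.5080]/1.04 = 69.9785. B = V − Δ·S = -84.0723.
(0,0): S=135.0000. Δ = (V_up−V_dn)/(S_up−S_dn) = (69.9785−32.9819)/(171.4500−114.7500) = 0.6525. V = [p*·69.9785 + (1−p*)·32.9819]/1.04 = 47.8062. B = V − Δ·S = -40.2809.
Check: Δ(0,0)·S0 + B(0,0) = 47.8062 = V0.

(0,0): Delta=0.6525 Bond=-40.2809
(1,0): Delta=0.3488 Bond=-7.0477
(1,1): Delta=0.8985 Bond=-84.0723
(2,0): Delta=-0.1750 Bond=43.7651
(2,1): Delta=0.7733 Bond=-69.1811
(2,2): Delta=1.0000 Bond=-109.5322
(3,0): Delta=-1.0000 Bond=113.9135
(3,1): Delta=0.4934 Bond=-37.2816
(3,2): Delta=1.0000 Bond=-113.9135
(3,3): Delta=1.0000 Bond=-113.9135
V0=47.8062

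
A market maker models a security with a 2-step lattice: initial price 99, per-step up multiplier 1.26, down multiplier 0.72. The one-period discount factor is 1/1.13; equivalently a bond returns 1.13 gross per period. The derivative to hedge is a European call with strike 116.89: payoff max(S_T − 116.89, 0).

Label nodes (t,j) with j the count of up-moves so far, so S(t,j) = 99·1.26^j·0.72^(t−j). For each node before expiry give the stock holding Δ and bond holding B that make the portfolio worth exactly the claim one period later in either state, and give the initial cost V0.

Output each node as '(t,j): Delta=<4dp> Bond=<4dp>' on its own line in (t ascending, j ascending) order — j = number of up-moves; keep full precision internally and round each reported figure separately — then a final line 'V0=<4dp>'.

Risk-neutral probability p* = (R−d)/(u−d) = (1.13−0.72)/(1.26−0.72) = 0.7593.
Terminal payoffs: V(2,0)=0.0000, V(2,1)=0.0000, V(2,2)=40.2824
  t=1,j=0: stock 71.2800 → up 89.8128 (V=0.0000), down 51.3216 (V=0.0000). Price 0.0000; hedge Δ=0.0000, bond B=0.0000.
  t=1,j=1: stock 124.7400 → up 157.1724 (V=40.2824), down 89.8128 (V=0.0000). Price 27.0662; hedge Δ=0.5980, bond B=-47.5309.
  t=0,j=0: stock 99.0000 → up 124.7400 (V=27.0662), down 71.2800 (V=0.0000). Price 18.1861; hedge Δ=0.5063, bond B=-31.9365.
Each (Δ,B) replicates both successor values, so the strategy is self-financing and V0 is arbitrage-free.

(0,0): Delta=0.5063 Bond=-31.9365
(1,0): Delta=0.0000 Bond=0.0000
(1,1): Delta=0.5980 Bond=-47.5309
V0=18.1861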